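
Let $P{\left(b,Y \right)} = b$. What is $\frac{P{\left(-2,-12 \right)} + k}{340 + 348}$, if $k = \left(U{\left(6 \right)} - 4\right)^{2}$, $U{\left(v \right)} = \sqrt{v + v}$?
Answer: $\frac{13}{344} - \frac{\sqrt{3}}{43} \approx -0.0024896$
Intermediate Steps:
$U{\left(v \right)} = \sqrt{2} \sqrt{v}$ ($U{\left(v \right)} = \sqrt{2 v} = \sqrt{2} \sqrt{v}$)
$k = \left(-4 + 2 \sqrt{3}\right)^{2}$ ($k = \left(\sqrt{2} \sqrt{6} - 4\right)^{2} = \left(2 \sqrt{3} - 4\right)^{2} = \left(-4 + 2 \sqrt{3}\right)^{2} \approx 0.28719$)
$\frac{P{\left(-2,-12 \right)} + k}{340 + 348} = \frac{-2 + \left(28 - 16 \sqrt{3}\right)}{340 + 348} = \frac{26 - 16 \sqrt{3}}{688} = \left(26 - 16 \sqrt{3}\right) \frac{1}{688} = \frac{13}{344} - \frac{\sqrt{3}}{43}$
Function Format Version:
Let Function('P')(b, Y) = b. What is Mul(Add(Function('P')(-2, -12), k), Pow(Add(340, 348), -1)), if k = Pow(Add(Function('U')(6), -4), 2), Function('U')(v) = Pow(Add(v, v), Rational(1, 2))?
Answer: Add(Rational(13, 344), Mul(Rational(-1, 43), Pow(3, Rational(1, 2)))) ≈ -0.0024896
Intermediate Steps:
Function('U')(v) = Mul(Pow(2, Rational(1, 2)), Pow(v, Rational(1, 2))) (Function('U')(v) = Pow(Mul(2, v), Rational(1, 2)) = Mul(Pow(2, Rational(1, 2)), Pow(v, Rational(1, 2))))
k = Pow(Add(-4, Mul(2, Pow(3, Rational(1, 2)))), 2) (k = Pow(Add(Mul(Pow(2, Rational(1, 2)), Pow(6, Rational(1, 2))), -4), 2) = Pow(Add(Mul(2, Pow(3, Rational(1, 2))), -4), 2) = Pow(Add(-4, Mul(2, Pow(3, Rational(1, 2)))), 2) ≈ 0.28719)
Mul(Add(Function('P')(-2, -12), k), Pow(Add(340, 348), -1)) = Mul(Add(-2, Add(28, Mul(-16, Pow(3, Rational(1, 2))))), Pow(Add(340, 348), -1)) = Mul(Add(26, Mul(-16, Pow(3, Rational(1, 2)))), Pow(688, -1)) = Mul(Add(26, Mul(-16, Pow(3, Rational(1, 2)))), Rational(1, 688)) = Add(Rational(13, 344), Mul(Rational(-1, 43), Pow(3, Rational(1, 2))))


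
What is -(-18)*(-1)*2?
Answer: -36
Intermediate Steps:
-(-18)*(-1)*2 = -9*2*2 = -18*2 = -36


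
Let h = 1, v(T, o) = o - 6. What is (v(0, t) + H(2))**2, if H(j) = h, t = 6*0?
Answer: 25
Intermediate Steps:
t = 0
v(T, o) = -6 + o
H(j) = 1
(v(0, t) + H(2))**2 = ((-6 + 0) + 1)**2 = (-6 + 1)**2 = (-5)**2 = 25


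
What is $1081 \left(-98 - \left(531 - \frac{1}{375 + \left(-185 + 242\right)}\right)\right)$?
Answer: $- \frac{293736887}{432} \approx -6.7995 \cdot 10^{5}$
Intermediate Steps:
$1081 \left(-98 - \left(531 - \frac{1}{375 + \left(-185 + 242\right)}\right)\right) = 1081 \left(-98 - \left(531 - \frac{1}{375 + 57}\right)\right) = 1081 \left(-98 - \left(531 - \frac{1}{432}\right)\right) = 1081 \left(-98 + \left(\frac{1}{432} - 531\right)\right) = 1081 \left(-98 - \frac{229391}{432}\right) = 1081 \left(- \frac{271727}{432}\right) = - \frac{293736887}{432}$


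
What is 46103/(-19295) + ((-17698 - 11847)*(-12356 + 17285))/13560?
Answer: -187366933777/17442680 ≈ -10742.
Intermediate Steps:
46103/(-19295) + ((-17698 - 11847)*(-12356 + 17285))/13560 = 46103*(-1/19295) - 29545*4929*(1/13560) = -46103/19295 - 145627305*1/13560 = -46103/19295 - 9708487/904 = -187366933777/17442680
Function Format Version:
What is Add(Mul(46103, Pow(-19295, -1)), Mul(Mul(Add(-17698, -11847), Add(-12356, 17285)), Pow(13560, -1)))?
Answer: Rational(-187366933777, 17442680) ≈ -10742.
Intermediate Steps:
Add(Mul(46103, Pow(-19295, -1)), Mul(Mul(Add(-17698, -11847), Add(-12356, 17285)), Pow(13560, -1))) = Add(Mul(46103, Rational(-1, 19295)), Mul(Mul(-29545, 4929), Rational(1, 13560))) = Add(Rational(-46103, 19295), Mul(-145627305, Rational(1, 13560))) = Add(Rational(-46103, 19295), Rational(-9708487, 904)) = Rational(-187366933777, 17442680)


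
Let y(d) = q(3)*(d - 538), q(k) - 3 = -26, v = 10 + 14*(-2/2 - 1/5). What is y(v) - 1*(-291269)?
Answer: 1518997/5 ≈ 3.0380e+5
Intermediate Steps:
v = -34/5 (v = 10 + 14*(-2*1/2 - 1*1/5) = 10 + 14*(-1 - 1/5) = 10 + 14*(-6/5) = 10 - 84/5 = -34/5 ≈ -6.8000)
q(k) = -23 (q(k) = 3 - 26 = -23)
y(d) = 12374 - 23*d (y(d) = -23*(d - 538) = -23*(-538 + d) = 12374 - 23*d)
y(v) - 1*(-291269) = (12374 - 23*(-34/5)) - 1*(-291269) = (12374 + 782/5) + 291269 = 62652/5 + 291269 = 1518997/5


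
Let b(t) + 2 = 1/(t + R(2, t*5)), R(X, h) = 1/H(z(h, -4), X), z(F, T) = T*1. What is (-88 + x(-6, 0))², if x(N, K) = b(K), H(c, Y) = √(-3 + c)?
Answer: 8093 - 180*I*√7 ≈ 8093.0 - 476.24*I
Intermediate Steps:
z(F, T) = T
R(X, h) = -I*√7/7 (R(X, h) = 1/(√(-3 - 4)) = 1/(√(-7)) = 1/(I*√7) = -I*√7/7)
b(t) = -2 + 1/(t - I*√7/7)
x(N, K) = (7 - 14*K + 2*I*√7)/(7*K - I*√7)
(-88 + x(-6, 0))² = (-88 + (7 - 14*0 + 2*I*√7)/(7*0 - I*√7))² = (-88 + (7 + 0 + 2*I*√7)/(0 - I*√7))² = (-88 + (7 + 2*I*√7)/((-I*√7)))² = (-88 + (I*√7/7)*(7 + 2*I*√7))² = (-88 + I*√7*(7 + 2*I*√7)/7)²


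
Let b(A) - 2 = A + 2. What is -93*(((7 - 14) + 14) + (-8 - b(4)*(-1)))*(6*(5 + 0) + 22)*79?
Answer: -2674308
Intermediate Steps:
b(A) = 4 + A (b(A) = 2 + (A + 2) = 2 + (2 + A) = 4 + A)
-93*(((7 - 14) + 14) + (-8 - b(4)*(-1)))*(6*(5 + 0) + 22)*79 = -93*(((7 - 14) + 14) + (-8 - (4 + 4)*(-1)))*(6*(5 + 0) + 22)*79 = -93*((-7 + 14) + (-8 - 8*(-1)))*(6*5 + 22)*79 = -93*(7 + (-8 - 1*(-8)))*(30 + 22)*79 = -93*(7 + (-8 + 8))*52*79 = -93*(7 + 0)*52*79 = -651*52*79 = -93*364*79 = -33852*79 = -2674308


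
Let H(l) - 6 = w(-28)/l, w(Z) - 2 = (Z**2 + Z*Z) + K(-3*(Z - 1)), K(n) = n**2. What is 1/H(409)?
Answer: 409/11593 ≈ 0.035280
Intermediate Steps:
w(Z) = 2 + (3 - 3*Z)**2 + 2*Z**2 (w(Z) = 2 + ((Z**2 + Z*Z) + (-3*(Z - 1))**2) = 2 + ((Z**2 + Z**2) + (-3*(-1 + Z))**2) = 2 + (2*Z**2 + (3 - 3*Z)**2) = 2 + ((3 - 3*Z)**2 + 2*Z**2) = 2 + (3 - 3*Z)**2 + 2*Z**2)
H(l) = 6 + 9139/l (H(l) = 6 + (11 - 18*(-28) + 11*(-28)**2)/l = 6 + (11 + 504 + 11*784)/l = 6 + (11 + 504 + 8624)/l = 6 + 9139/l)
1/H(409) = 1/(6 + 9139/409) = 1/(11593/409) = 409/11593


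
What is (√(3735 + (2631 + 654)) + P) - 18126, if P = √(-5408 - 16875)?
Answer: -18126 + 6*√195 + I*√22283 ≈ -18042.0 + 149.27*I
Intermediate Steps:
P = I*√22283 (P = √(-22283) = I*√22283 ≈ 149.27*I)
(√(3735 + (2631 + 654)) + P) - 18126 = (√(3735 + (2631 + 654)) + I*√22283) - 18126 = (√(3735 + 3285) + I*√22283) - 18126 = (√7020 + I*√22283) - 18126 = (6*√195 + I*√22283) - 18126 = -18126 + 6*√195 + I*√22283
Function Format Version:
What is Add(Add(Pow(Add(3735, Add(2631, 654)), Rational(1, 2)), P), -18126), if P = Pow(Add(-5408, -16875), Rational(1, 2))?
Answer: Add(-18126, Mul(6, Pow(195, Rational(1, 2))), Mul(I, Pow(22283, Rational(1, 2)))) ≈ Add(-18042., Mul(149.27, I))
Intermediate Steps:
P = Mul(I, Pow(22283, Rational(1, 2))) (P = Pow(-22283, Rational(1, 2)) = Mul(I, Pow(22283, Rational(1, 2))) ≈ Mul(149.27, I))
Add(Add(Pow(Add(3735, Add(2631, 654)), Rational(1, 2)), P), -18126) = Add(Add(Pow(Add(3735, Add(2631, 654)), Rational(1, 2)), Mul(I, Pow(22283, Rational(1, 2)))), -18126) = Add(Add(Pow(Add(3735, 3285), Rational(1, 2)), Mul(I, Pow(22283, Rational(1, 2)))), -18126) = Add(Add(Pow(7020, Rational(1, 2)), Mul(I, Pow(22283, Rational(1, 2)))), -18126) = Add(Add(Mul(6, Pow(195, Rational(1, 2))), Mul(I, Pow(22283, Rational(1, 2)))), -18126) = Add(-18126, Mul(6, Pow(195, Rational(1, 2))), Mul(I, Pow(22283, Rational(1, 2))))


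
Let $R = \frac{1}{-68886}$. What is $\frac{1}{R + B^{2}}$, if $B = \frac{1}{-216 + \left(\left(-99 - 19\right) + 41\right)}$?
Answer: $- \frac{5913794214}{16963} \approx -3.4863 \cdot 10^{5}$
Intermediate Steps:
$B = - \frac{1}{293}$ ($B = \frac{1}{-216 + \left(-118 + 41\right)} = \frac{1}{-216 - 77} = \frac{1}{-293} = - \frac{1}{293} \approx -0.003413$)
$R = - \frac{1}{68886} \approx -1.4517 \cdot 10^{-5}$
$\frac{1}{R + B^{2}} = \frac{1}{- \frac{1}{68886} + \left(- \frac{1}{293}\right)^{2}} = \frac{1}{- \frac{1}{68886} + \frac{1}{85849}} = \frac{1}{- \frac{16963}{5913794214}} = - \frac{5913794214}{16963}$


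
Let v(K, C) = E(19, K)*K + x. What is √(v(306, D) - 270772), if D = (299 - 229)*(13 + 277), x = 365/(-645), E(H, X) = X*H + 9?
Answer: √25145639889/129 ≈ 1229.3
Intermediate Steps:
E(H, X) = 9 + H*X (E(H, X) = H*X + 9 = 9 + H*X)
x = -73/129 (x = 365*(-1/645) = -73/129 ≈ -0.56589)
D = 20300 (D = 70*290 = 20300)
v(K, C) = -73/129 + K*(9 + 19*K) (v(K, C) = (9 + 19*K)*K - 73/129 = K*(9 + 19*K) - 73/129 = -73/129 + K*(9 + 19*K))
√(v(306, D) - 270772) = √((-73/129 + 306*(9 + 19*306)) - 270772) = √((-73/129 + 306*(9 + 5814)) - 270772) = √((-73/129 + 306*5823) - 270772) = √((-73/129 + 1781838) - 270772) = √(229857029/129 - 270772) = √(194927441/129) = √25145639889/129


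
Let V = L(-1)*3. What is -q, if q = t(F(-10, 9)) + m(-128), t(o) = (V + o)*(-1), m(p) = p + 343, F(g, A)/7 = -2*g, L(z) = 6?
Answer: -57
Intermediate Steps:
F(g, A) = -14*g (F(g, A) = 7*(-2*g) = -14*g)
m(p) = 343 + p
V = 18 (V = 6*3 = 18)
t(o) = -18 - o (t(o) = (18 + o)*(-1) = -18 - o)
q = 57 (q = (-18 - (-14)*(-10)) + (343 - 128) = (-18 - 1*140) + 215 = (-18 - 140) + 215 = -158 + 215 = 57)
-q = -1*57 = -57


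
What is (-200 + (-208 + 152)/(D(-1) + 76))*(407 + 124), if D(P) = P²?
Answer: -1172448/11 ≈ -1.0659e+5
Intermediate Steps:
(-200 + (-208 + 152)/(D(-1) + 76))*(407 + 124) = (-200 + (-208 + 152)/((-1)² + 76))*(407 + 124) = (-200 - 56/(1 + 76))*531 = (-200 - 56/77)*531 = (-200 - 56*1/77)*531 = (-200 - 8/11)*531 = -2208/11*531 = -1172448/11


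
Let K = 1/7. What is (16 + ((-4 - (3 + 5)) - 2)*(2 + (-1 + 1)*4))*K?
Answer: -12/7 ≈ -1.7143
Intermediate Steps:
K = ⅐ ≈ 0.14286
(16 + ((-4 - (3 + 5)) - 2)*(2 + (-1 + 1)*4))*K = (16 + ((-4 - (3 + 5)) - 2)*(2 + (-1 + 1)*4))*(⅐) = (16 + ((-4 - 1*8) - 2)*(2 + 0*4))*(⅐) = (16 + ((-4 - 8) - 2)*(2 + 0))*(⅐) = (16 + (-12 - 2)*2)*(⅐) = (16 - 14*2)*(⅐) = (16 - 28)*(⅐) = -12*⅐ = -12/7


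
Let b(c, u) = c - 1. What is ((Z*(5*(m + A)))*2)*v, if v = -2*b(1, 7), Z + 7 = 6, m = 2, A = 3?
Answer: 0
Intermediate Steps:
Z = -1 (Z = -7 + 6 = -1)
b(c, u) = -1 + c
v = 0 (v = -2*(-1 + 1) = -2*0 = 0)
((Z*(5*(m + A)))*2)*v = (-5*(2 + 3)*2)*0 = (-5*5*2)*0 = (-1*25*2)*0 = -25*2*0 = -50*0 = 0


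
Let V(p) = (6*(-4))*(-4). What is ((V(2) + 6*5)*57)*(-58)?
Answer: -416556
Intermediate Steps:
V(p) = 96 (V(p) = -24*(-4) = 96)
((V(2) + 6*5)*57)*(-58) = ((96 + 6*5)*57)*(-58) = ((96 + 30)*57)*(-58) = (126*57)*(-58) = 7182*(-58) = -416556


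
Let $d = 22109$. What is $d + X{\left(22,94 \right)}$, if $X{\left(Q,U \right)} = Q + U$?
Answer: $22225$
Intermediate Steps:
$d + X{\left(22,94 \right)} = 22109 + \left(22 + 94\right) = 22109 + 116 = 22225$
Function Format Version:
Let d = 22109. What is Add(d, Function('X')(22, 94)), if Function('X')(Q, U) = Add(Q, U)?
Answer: 22225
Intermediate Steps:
Add(d, Function('X')(22, 94)) = Add(22109, Add(22, 94)) = Add(22109, 116) = 22225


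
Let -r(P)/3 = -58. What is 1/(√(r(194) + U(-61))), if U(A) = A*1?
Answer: √113/113 ≈ 0.094072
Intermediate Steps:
r(P) = 174 (r(P) = -3*(-58) = 174)
U(A) = A
1/(√(r(194) + U(-61))) = 1/(√(174 - 61)) = 1/(√113) = √113/113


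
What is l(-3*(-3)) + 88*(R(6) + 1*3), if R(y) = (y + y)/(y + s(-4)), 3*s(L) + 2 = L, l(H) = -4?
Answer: 524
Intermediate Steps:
s(L) = -⅔ + L/3
R(y) = 2*y/(-2 + y) (R(y) = (y + y)/(y + (-⅔ + (⅓)*(-4))) = (2*y)/(y + (-⅔ - 4/3)) = (2*y)/(y - 2) = (2*y)/(-2 + y) = 2*y/(-2 + y))
l(-3*(-3)) + 88*(R(6) + 1*3) = -4 + 88*(2*6/(-2 + 6) + 1*3) = -4 + 88*(2*6/4 + 3) = -4 + 88*(2*6*(¼) + 3) = -4 + 88*(3 + 3) = -4 + 88*6 = -4 + 528 = 524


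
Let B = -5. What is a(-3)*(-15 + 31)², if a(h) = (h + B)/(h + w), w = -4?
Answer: 2048/7 ≈ 292.57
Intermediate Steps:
a(h) = (-5 + h)/(-4 + h) (a(h) = (h - 5)/(h - 4) = (-5 + h)/(-4 + h))
a(-3)*(-15 + 31)² = ((-5 - 3)/(-4 - 3))*(-15 + 31)² = (-8/(-7))*16² = -⅐*(-8)*256 = (8/7)*256 = 2048/7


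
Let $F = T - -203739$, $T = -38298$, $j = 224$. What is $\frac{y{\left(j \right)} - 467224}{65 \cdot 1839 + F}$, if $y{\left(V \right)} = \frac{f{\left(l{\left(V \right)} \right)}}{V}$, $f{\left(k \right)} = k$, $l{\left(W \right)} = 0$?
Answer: $- \frac{58403}{35622} \approx -1.6395$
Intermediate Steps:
$y{\left(V \right)} = 0$ ($y{\left(V \right)} = \frac{0}{V} = 0$)
$F = 165441$ ($F = -38298 - -203739 = -38298 + 203739 = 165441$)
$\frac{y{\left(j \right)} - 467224}{65 \cdot 1839 + F} = \frac{0 - 467224}{65 \cdot 1839 + 165441} = - \frac{467224}{119535 + 165441} = - \frac{467224}{284976} = \left(-467224\right) \frac{1}{284976} = - \frac{58403}{35622}$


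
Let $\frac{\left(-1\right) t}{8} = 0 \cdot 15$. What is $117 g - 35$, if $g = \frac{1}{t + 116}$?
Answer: $- \frac{3943}{116} \approx -33.991$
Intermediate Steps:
$t = 0$ ($t = - 8 \cdot 0 \cdot 15 = \left(-8\right) 0 = 0$)
$g = \frac{1}{116}$ ($g = \frac{1}{0 + 116} = \frac{1}{116} \approx 0.0086207$)
$117 g - 35 = 117 \cdot \frac{1}{116} - 35 = \frac{117}{116} - 35 = - \frac{3943}{116}$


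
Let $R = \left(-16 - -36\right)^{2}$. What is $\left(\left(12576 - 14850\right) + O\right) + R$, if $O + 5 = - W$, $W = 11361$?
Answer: $-13240$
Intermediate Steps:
$O = -11366$ ($O = -5 - 11361 = -11366$)
$R = 400$ ($R = \left(-16 + 36\right)^{2} = 20^{2} = 400$)
$\left(\left(12576 - 14850\right) + O\right) + R = \left(\left(12576 - 14850\right) - 11366\right) + 400 = \left(-2274 - 11366\right) + 400 = -13640 + 400 = -13240$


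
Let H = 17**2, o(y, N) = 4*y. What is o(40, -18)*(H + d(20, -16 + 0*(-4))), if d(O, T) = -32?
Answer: 41120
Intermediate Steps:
H = 289
o(40, -18)*(H + d(20, -16 + 0*(-4))) = (4*40)*(289 - 32) = 160*257 = 41120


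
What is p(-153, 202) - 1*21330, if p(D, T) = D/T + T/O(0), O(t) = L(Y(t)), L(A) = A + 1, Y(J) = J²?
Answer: -4268009/202 ≈ -21129.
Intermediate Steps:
L(A) = 1 + A
O(t) = 1 + t²
p(D, T) = T + D/T (p(D, T) = D/T + T/(1 + 0²) = D/T + T/(1 + 0) = D/T + T/1 = D/T + T*1 = D/T + T = T + D/T)
p(-153, 202) - 1*21330 = (202 - 153/202) - 1*21330 = (202 - 153*1/202) - 21330 = (202 - 153/202) - 21330 = 40651/202 - 21330 = -4268009/202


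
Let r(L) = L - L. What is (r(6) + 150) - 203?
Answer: -53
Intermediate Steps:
r(L) = 0
(r(6) + 150) - 203 = (0 + 150) - 203 = 150 - 203 = -53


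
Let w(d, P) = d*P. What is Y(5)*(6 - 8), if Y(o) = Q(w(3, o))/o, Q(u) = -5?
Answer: 2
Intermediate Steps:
w(d, P) = P*d
Y(o) = -5/o
Y(5)*(6 - 8) = (-5/5)*(6 - 8) = -5*1/5*(-2) = -1*(-2) = 2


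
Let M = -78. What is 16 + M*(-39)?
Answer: 3058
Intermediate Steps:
16 + M*(-39) = 16 - 78*(-39) = 16 + 3042 = 3058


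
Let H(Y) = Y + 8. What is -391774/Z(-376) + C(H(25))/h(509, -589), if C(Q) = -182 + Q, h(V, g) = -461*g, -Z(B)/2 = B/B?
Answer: 53189001074/271529 ≈ 1.9589e+5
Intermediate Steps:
H(Y) = 8 + Y
Z(B) = -2 (Z(B) = -2*B/B = -2*1 = -2)
-391774/Z(-376) + C(H(25))/h(509, -589) = -391774/(-2) + (-182 + (8 + 25))/((-461*(-589))) = -391774*(-1/2) + (-182 + 33)/271529 = 195887 - 149*1/271529 = 195887 - 149/271529 = 53189001074/271529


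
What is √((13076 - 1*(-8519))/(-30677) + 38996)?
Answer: 3*√4077514227541/30677 ≈ 197.47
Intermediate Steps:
√((13076 - 1*(-8519))/(-30677) + 38996) = √((13076 + 8519)*(-1/30677) + 38996) = √(21595*(-1/30677) + 38996) = √(-21595/30677 + 38996) = √(1196258697/30677) = 3*√4077514227541/30677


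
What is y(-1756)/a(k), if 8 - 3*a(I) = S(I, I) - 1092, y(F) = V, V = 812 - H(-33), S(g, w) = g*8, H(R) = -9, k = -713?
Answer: 821/2268 ≈ 0.36199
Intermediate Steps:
S(g, w) = 8*g
V = 821 (V = 812 - 1*(-9) = 812 + 9 = 821)
y(F) = 821
a(I) = 1100/3 - 8*I/3 (a(I) = 8/3 - (8*I - 1092)/3 = 8/3 - (-1092 + 8*I)/3 = 8/3 + (364 - 8*I/3) = 1100/3 - 8*I/3)
y(-1756)/a(k) = 821/(1100/3 - 8/3*(-713)) = 821/(1100/3 + 5704/3) = 821/2268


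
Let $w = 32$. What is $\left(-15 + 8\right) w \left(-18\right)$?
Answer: $4032$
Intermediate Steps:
$\left(-15 + 8\right) w \left(-18\right) = \left(-15 + 8\right) 32 \left(-18\right) = \left(-7\right) 32 \left(-18\right) = \left(-224\right) \left(-18\right) = 4032$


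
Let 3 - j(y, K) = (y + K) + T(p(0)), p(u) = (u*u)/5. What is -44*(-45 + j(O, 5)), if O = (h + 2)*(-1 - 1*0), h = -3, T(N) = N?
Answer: 2112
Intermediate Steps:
p(u) = u²/5 (p(u) = u²*(⅕) = u²/5)
O = 1 (O = (-3 + 2)*(-1 - 1*0) = -(-1 + 0) = -1*(-1) = 1)
j(y, K) = 3 - K - y (j(y, K) = 3 - ((y + K) + (⅕)*0²) = 3 - ((K + y) + (⅕)*0) = 3 - ((K + y) + 0) = 3 - (K + y) = 3 + (-K - y) = 3 - K - y)
-44*(-45 + j(O, 5)) = -44*(-45 + (3 - 1*5 - 1*1)) = -44*(-45 + (3 - 5 - 1)) = -44*(-45 - 3) = -44*(-48) = 2112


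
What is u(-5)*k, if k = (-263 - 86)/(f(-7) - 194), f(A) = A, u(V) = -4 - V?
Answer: 349/201 ≈ 1.7363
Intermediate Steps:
k = 349/201 (k = (-263 - 86)/(-7 - 194) = -349/(-201) = -349*(-1/201) = 349/201 ≈ 1.7363)
u(-5)*k = (-4 - 1*(-5))*(349/201) = (-4 + 5)*(349/201) = 1*(349/201) = 349/201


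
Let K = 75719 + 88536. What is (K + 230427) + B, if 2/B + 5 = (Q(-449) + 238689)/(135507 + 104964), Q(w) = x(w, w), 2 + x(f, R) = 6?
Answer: 27167111753/68833 ≈ 3.9468e+5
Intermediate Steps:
x(f, R) = 4 (x(f, R) = -2 + 6 = 4)
K = 164255
Q(w) = 4
B = -34353/68833 (B = 2/(-5 + (4 + 238689)/(135507 + 104964)) = 2/(-5 + 238693/240471) = 2/(-5 + 238693*(1/240471)) = 2/(-5 + 34099/34353) = 2/(-137666/34353) = 2*(-34353/137666) = -34353/68833 ≈ -0.49908)
(K + 230427) + B = (164255 + 230427) - 34353/68833 = 394682 - 34353/68833 = 27167111753/68833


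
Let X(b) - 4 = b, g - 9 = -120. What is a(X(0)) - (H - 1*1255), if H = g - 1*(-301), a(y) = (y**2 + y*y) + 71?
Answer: 1168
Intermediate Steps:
g = -111 (g = 9 - 120 = -111)
X(b) = 4 + b
a(y) = 71 + 2*y**2 (a(y) = (y**2 + y**2) + 71 = 2*y**2 + 71 = 71 + 2*y**2)
H = 190 (H = -111 - 1*(-301) = -111 + 301 = 190)
a(X(0)) - (H - 1*1255) = (71 + 2*(4 + 0)**2) - (190 - 1*1255) = (71 + 2*4**2) - (190 - 1255) = (71 + 2*16) - 1*(-1065) = (71 + 32) + 1065 = 103 + 1065 = 1168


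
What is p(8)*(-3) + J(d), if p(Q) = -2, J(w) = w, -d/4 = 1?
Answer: 2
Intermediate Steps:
d = -4 (d = -4*1 = -4)
p(8)*(-3) + J(d) = -2*(-3) - 4 = 6 - 4 = 2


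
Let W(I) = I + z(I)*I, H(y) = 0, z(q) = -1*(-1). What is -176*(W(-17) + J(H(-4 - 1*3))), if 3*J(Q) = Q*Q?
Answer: 5984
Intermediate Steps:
z(q) = 1
W(I) = 2*I (W(I) = I + 1*I = I + I = 2*I)
J(Q) = Q²/3 (J(Q) = (Q*Q)/3 = Q²/3)
-176*(W(-17) + J(H(-4 - 1*3))) = -176*(2*(-17) + (⅓)*0²) = -176*(-34 + (⅓)*0) = -176*(-34 + 0) = -176*(-34) = 5984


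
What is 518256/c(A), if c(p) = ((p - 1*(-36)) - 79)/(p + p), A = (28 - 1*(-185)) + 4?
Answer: 37487184/29 ≈ 1.2927e+6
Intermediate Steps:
A = 217 (A = (28 + 185) + 4 = 213 + 4 = 217)
c(p) = (-43 + p)/(2*p) (c(p) = ((p + 36) - 79)/((2*p)) = ((36 + p) - 79)*(1/(2*p)) = (-43 + p)*(1/(2*p)) = (-43 + p)/(2*p))
518256/c(A) = 518256/(((1/2)*(-43 + 217)/217)) = 518256/(((1/2)*(1/217)*174)) = 518256/(87/217) = 518256*(217/87) = 37487184/29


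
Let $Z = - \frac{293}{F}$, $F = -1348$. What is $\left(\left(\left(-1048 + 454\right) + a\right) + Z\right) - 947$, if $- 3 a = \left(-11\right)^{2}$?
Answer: $- \frac{6394033}{4044} \approx -1581.1$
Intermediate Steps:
$Z = \frac{293}{1348}$ ($Z = - \frac{293}{-1348} = \left(-293\right) \left(- \frac{1}{1348}\right) = \frac{293}{1348} \approx 0.21736$)
$a = - \frac{121}{3}$ ($a = - \frac{\left(-11\right)^{2}}{3} = \left(- \frac{1}{3}\right) 121 = - \frac{121}{3} \approx -40.333$)
$\left(\left(\left(-1048 + 454\right) + a\right) + Z\right) - 947 = \left(\left(\left(-1048 + 454\right) - \frac{121}{3}\right) + \frac{293}{1348}\right) - 947 = \left(\left(-594 - \frac{121}{3}\right) + \frac{293}{1348}\right) - 947 = \left(- \frac{1903}{3} + \frac{293}{1348}\right) - 947 = - \frac{2564365}{4044} - 947 = - \frac{6394033}{4044}$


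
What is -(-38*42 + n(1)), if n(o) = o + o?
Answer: 1594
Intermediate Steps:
n(o) = 2*o
-(-38*42 + n(1)) = -(-38*42 + 2*1) = -(-1596 + 2) = -1*(-1594) = 1594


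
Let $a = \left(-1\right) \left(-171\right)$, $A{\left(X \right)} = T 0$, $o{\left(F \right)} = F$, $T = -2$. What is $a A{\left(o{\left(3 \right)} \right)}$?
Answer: $0$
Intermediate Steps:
$A{\left(X \right)} = 0$ ($A{\left(X \right)} = \left(-2\right) 0 = 0$)
$a = 171$
$a A{\left(o{\left(3 \right)} \right)} = 171 \cdot 0 = 0$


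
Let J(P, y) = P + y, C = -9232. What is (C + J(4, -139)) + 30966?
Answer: 21599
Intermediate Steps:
(C + J(4, -139)) + 30966 = (-9232 + (4 - 139)) + 30966 = (-9232 - 135) + 30966 = -9367 + 30966 = 21599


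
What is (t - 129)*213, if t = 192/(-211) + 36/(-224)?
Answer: -327362895/11816 ≈ -27705.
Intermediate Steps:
t = -12651/11816 (t = 192*(-1/211) + 36*(-1/224) = -192/211 - 9/56 = -12651/11816 ≈ -1.0707)
(t - 129)*213 = (-12651/11816 - 129)*213 = -1536915/11816*213 = -327362895/11816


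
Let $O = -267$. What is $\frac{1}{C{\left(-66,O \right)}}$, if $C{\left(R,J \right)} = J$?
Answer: $- \frac{1}{267} \approx -0.0037453$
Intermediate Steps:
$\frac{1}{C{\left(-66,O \right)}} = \frac{1}{-267} = - \frac{1}{267}$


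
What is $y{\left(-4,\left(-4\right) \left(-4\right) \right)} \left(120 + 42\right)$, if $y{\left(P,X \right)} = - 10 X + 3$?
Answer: $-25434$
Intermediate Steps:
$y{\left(P,X \right)} = 3 - 10 X$
$y{\left(-4,\left(-4\right) \left(-4\right) \right)} \left(120 + 42\right) = \left(3 - 10 \left(\left(-4\right) \left(-4\right)\right)\right) \left(120 + 42\right) = \left(3 - 160\right) 162 = \left(-157\right) 162 = -25434$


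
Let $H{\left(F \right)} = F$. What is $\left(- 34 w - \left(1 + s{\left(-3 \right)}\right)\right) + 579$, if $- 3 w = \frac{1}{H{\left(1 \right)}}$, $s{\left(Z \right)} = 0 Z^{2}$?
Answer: $\frac{1768}{3} \approx 589.33$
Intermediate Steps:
$s{\left(Z \right)} = 0$
$w = - \frac{1}{3}$ ($w = - \frac{1}{3 \cdot 1} = \left(- \frac{1}{3}\right) 1 = - \frac{1}{3} \approx -0.33333$)
$\left(- 34 w - \left(1 + s{\left(-3 \right)}\right)\right) + 579 = \left(\left(-34\right) \left(- \frac{1}{3}\right) - 1\right) + 579 = \left(\frac{34}{3} + \left(-1 + 0\right)\right) + 579 = \left(\frac{34}{3} - 1\right) + 579 = \frac{31}{3} + 579 = \frac{1768}{3}$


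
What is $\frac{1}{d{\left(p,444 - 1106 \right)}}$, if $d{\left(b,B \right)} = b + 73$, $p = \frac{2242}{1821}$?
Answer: $\frac{1821}{135175} \approx 0.013471$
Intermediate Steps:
$p = \frac{2242}{1821}$ ($p = 2242 \cdot \frac{1}{1821} = \frac{2242}{1821} \approx 1.2312$)
$d{\left(b,B \right)} = 73 + b$
$\frac{1}{d{\left(p,444 - 1106 \right)}} = \frac{1}{73 + \frac{2242}{1821}} = \frac{1}{\frac{135175}{1821}} = \frac{1821}{135175}$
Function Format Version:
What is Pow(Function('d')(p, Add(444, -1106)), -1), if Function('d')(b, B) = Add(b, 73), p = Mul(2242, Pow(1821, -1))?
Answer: Rational(1821, 135175) ≈ 0.013471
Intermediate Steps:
p = Rational(2242, 1821) (p = Mul(2242, Rational(1, 1821)) = Rational(2242, 1821) ≈ 1.2312)
Function('d')(b, B) = Add(73, b)
Pow(Function('d')(p, Add(444, -1106)), -1) = Pow(Add(73, Rational(2242, 1821)), -1) = Pow(Rational(135175, 1821), -1) = Rational(1821, 135175)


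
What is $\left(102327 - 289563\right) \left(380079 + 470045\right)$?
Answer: $-159173817264$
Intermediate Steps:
$\left(102327 - 289563\right) \left(380079 + 470045\right) = \left(-187236\right) 850124 = -159173817264$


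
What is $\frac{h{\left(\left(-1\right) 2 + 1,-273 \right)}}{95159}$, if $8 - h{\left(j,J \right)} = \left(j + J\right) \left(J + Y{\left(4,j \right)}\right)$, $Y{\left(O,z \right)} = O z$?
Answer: $- \frac{75890}{95159} \approx -0.79751$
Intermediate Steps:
$h{\left(j,J \right)} = 8 - \left(J + j\right) \left(J + 4 j\right)$ ($h{\left(j,J \right)} = 8 - \left(j + J\right) \left(J + 4 j\right) = 8 - \left(J + j\right) \left(J + 4 j\right)$)
$\frac{h{\left(\left(-1\right) 2 + 1,-273 \right)}}{95159} = \frac{8 - \left(-273\right)^{2} - 4 \left(\left(-1\right) 2 + 1\right)^{2} - - 1365 \left(\left(-1\right) 2 + 1\right)}{95159} = \left(8 - 74529 - 4 \left(-2 + 1\right)^{2} - - 1365 \left(-2 + 1\right)\right) \frac{1}{95159} = \left(8 - 74529 - 4 \left(-1\right)^{2} - \left(-1365\right) \left(-1\right)\right) \frac{1}{95159} = \left(8 - 74529 - 4 - 1365\right) \frac{1}{95159} = \left(-75890\right) \frac{1}{95159} = - \frac{75890}{95159}$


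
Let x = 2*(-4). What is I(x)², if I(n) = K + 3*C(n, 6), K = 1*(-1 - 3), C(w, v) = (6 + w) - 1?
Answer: 169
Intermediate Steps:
C(w, v) = 5 + w
x = -8
K = -4 (K = 1*(-4) = -4)
I(n) = 11 + 3*n (I(n) = -4 + 3*(5 + n) = -4 + (15 + 3*n) = 11 + 3*n)
I(x)² = (11 + 3*(-8))² = (11 - 24)² = (-13)² = 169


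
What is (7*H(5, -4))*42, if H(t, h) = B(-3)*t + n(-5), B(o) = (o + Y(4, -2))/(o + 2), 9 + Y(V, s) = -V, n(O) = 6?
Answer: 25284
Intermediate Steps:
Y(V, s) = -9 - V
B(o) = (-13 + o)/(2 + o) (B(o) = (o + (-9 - 1*4))/(o + 2) = (o + (-9 - 4))/(2 + o) = (o - 13)/(2 + o) = (-13 + o)/(2 + o))
H(t, h) = 6 + 16*t (H(t, h) = ((-13 - 3)/(2 - 3))*t + 6 = (-16/(-1))*t + 6 = (-1*(-16))*t + 6 = 16*t + 6 = 6 + 16*t)
(7*H(5, -4))*42 = (7*(6 + 16*5))*42 = (7*(6 + 80))*42 = (7*86)*42 = 602*42 = 25284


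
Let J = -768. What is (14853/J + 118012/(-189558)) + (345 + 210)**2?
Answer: 7473256821235/24263424 ≈ 3.0801e+5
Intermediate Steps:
(14853/J + 118012/(-189558)) + (345 + 210)**2 = (14853/(-768) + 118012/(-189558)) + (345 + 210)**2 = (14853*(-1/768) + 118012*(-1/189558)) + 555**2 = (-4951/256 - 59006/94779) + 308025 = -484356365/24263424 + 308025 = 7473256821235/24263424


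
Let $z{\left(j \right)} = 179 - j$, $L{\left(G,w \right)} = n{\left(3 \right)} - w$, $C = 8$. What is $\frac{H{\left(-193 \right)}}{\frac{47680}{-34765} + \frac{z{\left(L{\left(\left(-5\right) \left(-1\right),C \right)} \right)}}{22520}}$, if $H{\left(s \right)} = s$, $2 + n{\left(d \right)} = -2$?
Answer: $\frac{30220241080}{213422697} \approx 141.6$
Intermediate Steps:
$n{\left(d \right)} = -4$ ($n{\left(d \right)} = -2 - 2 = -4$)
$L{\left(G,w \right)} = -4 - w$
$\frac{H{\left(-193 \right)}}{\frac{47680}{-34765} + \frac{z{\left(L{\left(\left(-5\right) \left(-1\right),C \right)} \right)}}{22520}} = - \frac{193}{\frac{47680}{-34765} + \frac{179 - \left(-4 - 8\right)}{22520}} = - \frac{193}{47680 \left(- \frac{1}{34765}\right) + \left(179 - \left(-4 - 8\right)\right) \frac{1}{22520}} = - \frac{193}{- \frac{9536}{6953} + \left(179 - -12\right) \frac{1}{22520}} = - \frac{193}{- \frac{9536}{6953} + \left(179 + 12\right) \frac{1}{22520}} = - \frac{193}{- \frac{9536}{6953} + 191 \cdot \frac{1}{22520}} = - \frac{193}{- \frac{9536}{6953} + \frac{191}{22520}} = - \frac{193}{- \frac{213422697}{156581560}} = \left(-193\right) \left(- \frac{156581560}{213422697}\right) = \frac{30220241080}{213422697}$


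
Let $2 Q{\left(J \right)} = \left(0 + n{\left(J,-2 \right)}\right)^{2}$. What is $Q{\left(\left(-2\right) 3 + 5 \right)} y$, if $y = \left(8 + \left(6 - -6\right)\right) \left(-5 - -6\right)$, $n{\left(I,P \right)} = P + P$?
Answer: $160$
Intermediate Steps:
$n{\left(I,P \right)} = 2 P$
$Q{\left(J \right)} = 8$ ($Q{\left(J \right)} = \frac{\left(0 + 2 \left(-2\right)\right)^{2}}{2} = \frac{\left(0 - 4\right)^{2}}{2} = \frac{\left(-4\right)^{2}}{2} = \frac{1}{2} \cdot 16 = 8$)
$y = 20$ ($y = \left(8 + \left(6 + 6\right)\right) \left(-5 + 6\right) = \left(8 + 12\right) 1 = 20 \cdot 1 = 20$)
$Q{\left(\left(-2\right) 3 + 5 \right)} y = 8 \cdot 20 = 160$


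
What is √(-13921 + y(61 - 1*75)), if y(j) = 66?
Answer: I*√13855 ≈ 117.71*I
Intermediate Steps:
√(-13921 + y(61 - 1*75)) = √(-13921 + 66) = √(-13855) = I*√13855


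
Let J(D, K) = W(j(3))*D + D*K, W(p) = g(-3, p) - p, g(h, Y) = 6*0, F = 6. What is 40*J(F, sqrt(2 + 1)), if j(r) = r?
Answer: -720 + 240*sqrt(3) ≈ -304.31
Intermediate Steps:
g(h, Y) = 0
W(p) = -p (W(p) = 0 - p = -p)
J(D, K) = -3*D + D*K (J(D, K) = (-1*3)*D + D*K = -3*D + D*K)
40*J(F, sqrt(2 + 1)) = 40*(6*(-3 + sqrt(2 + 1))) = 40*(6*(-3 + sqrt(3))) = 40*(-18 + 6*sqrt(3)) = -720 + 240*sqrt(3)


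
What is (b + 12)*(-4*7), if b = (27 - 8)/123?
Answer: -41860/123 ≈ -340.33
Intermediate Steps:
b = 19/123 (b = 19*(1/123) = 19/123 ≈ 0.15447)
(b + 12)*(-4*7) = (19/123 + 12)*(-4*7) = (1495/123)*(-28) = -41860/123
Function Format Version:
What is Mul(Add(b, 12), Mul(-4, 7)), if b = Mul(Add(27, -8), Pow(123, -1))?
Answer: Rational(-41860, 123) ≈ -340.33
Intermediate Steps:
b = Rational(19, 123) (b = Mul(19, Rational(1, 123)) = Rational(19, 123) ≈ 0.15447)
Mul(Add(b, 12), Mul(-4, 7)) = Mul(Add(Rational(19, 123), 12), Mul(-4, 7)) = Mul(Rational(1495, 123), -28) = Rational(-41860, 123)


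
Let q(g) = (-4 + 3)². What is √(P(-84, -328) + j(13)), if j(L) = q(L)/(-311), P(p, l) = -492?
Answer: I*√47587043/311 ≈ 22.181*I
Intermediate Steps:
q(g) = 1 (q(g) = (-1)² = 1)
j(L) = -1/311 (j(L) = 1/(-311) = 1*(-1/311) = -1/311)
√(P(-84, -328) + j(13)) = √(-492 - 1/311) = √(-153013/311) = I*√47587043/311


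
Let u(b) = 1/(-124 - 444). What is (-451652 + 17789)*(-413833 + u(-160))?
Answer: 101982598101135/568 ≈ 1.7955e+11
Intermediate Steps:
u(b) = -1/568 (u(b) = 1/(-568) = -1/568)
(-451652 + 17789)*(-413833 + u(-160)) = (-451652 + 17789)*(-413833 - 1/568) = -433863*(-235057145/568) = 101982598101135/568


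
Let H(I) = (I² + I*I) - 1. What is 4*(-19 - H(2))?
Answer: -104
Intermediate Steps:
H(I) = -1 + 2*I² (H(I) = (I² + I²) - 1 = 2*I² - 1 = -1 + 2*I²)
4*(-19 - H(2)) = 4*(-19 - (-1 + 2*2²)) = 4*(-19 - (-1 + 2*4)) = 4*(-19 - (-1 + 8)) = 4*(-19 - 1*7) = 4*(-19 - 7) = 4*(-26) = -104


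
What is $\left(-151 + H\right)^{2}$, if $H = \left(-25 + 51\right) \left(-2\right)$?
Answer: $41209$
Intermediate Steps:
$H = -52$ ($H = 26 \left(-2\right) = -52$)
$\left(-151 + H\right)^{2} = \left(-151 - 52\right)^{2} = \left(-203\right)^{2} = 41209$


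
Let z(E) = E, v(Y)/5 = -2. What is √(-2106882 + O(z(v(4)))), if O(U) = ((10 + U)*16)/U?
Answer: 3*I*√234098 ≈ 1451.5*I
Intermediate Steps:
v(Y) = -10 (v(Y) = 5*(-2) = -10)
O(U) = (160 + 16*U)/U
√(-2106882 + O(z(v(4)))) = √(-2106882 + (16 + 160/(-10))) = √(-2106882 + (16 + 160*(-⅒))) = √(-2106882 + (16 - 16)) = √(-2106882 + 0) = √(-2106882) = 3*I*√234098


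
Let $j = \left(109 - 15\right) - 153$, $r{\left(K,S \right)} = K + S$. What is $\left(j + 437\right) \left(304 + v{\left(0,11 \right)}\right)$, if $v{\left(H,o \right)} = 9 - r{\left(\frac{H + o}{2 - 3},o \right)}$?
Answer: $118314$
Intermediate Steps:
$v{\left(H,o \right)} = 9 + H$ ($v{\left(H,o \right)} = 9 - \left(\frac{H + o}{2 - 3} + o\right) = 9 - \left(\frac{H + o}{-1} + o\right) = 9 - \left(\left(H + o\right) \left(-1\right) + o\right) = 9 - \left(\left(- H - o\right) + o\right) = 9 - - H = 9 + H$)
$j = -59$ ($j = 94 - 153 = -59$)
$\left(j + 437\right) \left(304 + v{\left(0,11 \right)}\right) = \left(-59 + 437\right) \left(304 + \left(9 + 0\right)\right) = 378 \left(304 + 9\right) = 378 \cdot 313 = 118314$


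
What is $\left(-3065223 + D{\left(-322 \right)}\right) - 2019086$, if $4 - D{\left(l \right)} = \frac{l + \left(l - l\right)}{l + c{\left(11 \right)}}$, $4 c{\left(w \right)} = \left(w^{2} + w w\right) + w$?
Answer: $- \frac{228793781}{45} \approx -5.0843 \cdot 10^{6}$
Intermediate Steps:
$c{\left(w \right)} = \frac{w^{2}}{2} + \frac{w}{4}$ ($c{\left(w \right)} = \frac{\left(w^{2} + w w\right) + w}{4} = \frac{\left(w^{2} + w^{2}\right) + w}{4} = \frac{2 w^{2} + w}{4} = \frac{w + 2 w^{2}}{4} = \frac{w^{2}}{2} + \frac{w}{4}$)
$D{\left(l \right)} = 4 - \frac{l}{\frac{253}{4} + l}$ ($D{\left(l \right)} = 4 - \frac{l + \left(l - l\right)}{l + \frac{1}{4} \cdot 11 \left(1 + 2 \cdot 11\right)} = 4 - \frac{l + 0}{l + \frac{1}{4} \cdot 11 \left(1 + 22\right)} = 4 - \frac{l}{l + \frac{1}{4} \cdot 11 \cdot 23} = 4 - \frac{l}{l + \frac{253}{4}} = 4 - \frac{l}{\frac{253}{4} + l}$)
$\left(-3065223 + D{\left(-322 \right)}\right) - 2019086 = \left(-3065223 + \frac{4 \left(253 + 3 \left(-322\right)\right)}{253 + 4 \left(-322\right)}\right) - 2019086 = \left(-3065223 + \frac{4 \left(253 - 966\right)}{253 - 1288}\right) - 2019086 = \left(-3065223 + 4 \frac{1}{-1035} \left(-713\right)\right) - 2019086 = \left(-3065223 + 4 \left(- \frac{1}{1035}\right) \left(-713\right)\right) - 2019086 = \left(-3065223 + \frac{124}{45}\right) - 2019086 = - \frac{137934911}{45} - 2019086 = - \frac{228793781}{45}$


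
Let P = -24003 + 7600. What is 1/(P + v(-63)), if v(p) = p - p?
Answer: -1/16403 ≈ -6.0964e-5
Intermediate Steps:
P = -16403
v(p) = 0
1/(P + v(-63)) = 1/(-16403 + 0) = 1/(-16403) = -1/16403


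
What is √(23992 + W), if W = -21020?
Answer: 2*√743 ≈ 54.516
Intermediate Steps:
√(23992 + W) = √(23992 - 21020) = √2972 = 2*√743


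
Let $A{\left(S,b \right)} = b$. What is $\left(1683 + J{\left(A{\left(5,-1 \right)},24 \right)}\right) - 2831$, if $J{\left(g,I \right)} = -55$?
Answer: $-1203$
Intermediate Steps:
$\left(1683 + J{\left(A{\left(5,-1 \right)},24 \right)}\right) - 2831 = \left(1683 - 55\right) - 2831 = 1628 - 2831 = -1203$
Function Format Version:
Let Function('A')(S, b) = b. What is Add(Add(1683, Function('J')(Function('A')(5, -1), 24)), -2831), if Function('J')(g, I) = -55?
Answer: -1203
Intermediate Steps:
Add(Add(1683, Function('J')(Function('A')(5, -1), 24)), -2831) = Add(Add(1683, -55), -2831) = Add(1628, -2831) = -1203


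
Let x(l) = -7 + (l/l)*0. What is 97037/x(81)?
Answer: -97037/7 ≈ -13862.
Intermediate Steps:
x(l) = -7 (x(l) = -7 + 1*0 = -7 + 0 = -7)
97037/x(81) = 97037/(-7) = 97037*(-1/7) = -97037/7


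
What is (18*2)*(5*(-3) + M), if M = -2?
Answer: -612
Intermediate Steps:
(18*2)*(5*(-3) + M) = (18*2)*(5*(-3) - 2) = 36*(-15 - 2) = 36*(-17) = -612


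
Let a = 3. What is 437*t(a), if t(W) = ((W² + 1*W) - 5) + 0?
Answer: 3059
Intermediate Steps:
t(W) = -5 + W + W² (t(W) = ((W² + W) - 5) + 0 = ((W + W²) - 5) + 0 = (-5 + W + W²) + 0 = -5 + W + W²)
437*t(a) = 437*(-5 + 3 + 3²) = 437*(-5 + 3 + 9) = 437*7 = 3059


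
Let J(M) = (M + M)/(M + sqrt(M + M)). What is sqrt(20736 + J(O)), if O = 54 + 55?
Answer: sqrt(2260442 + 20736*sqrt(218))/sqrt(109 + sqrt(218)) ≈ 144.01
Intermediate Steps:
O = 109
J(M) = 2*M/(M + sqrt(2)*sqrt(M)) (J(M) = (2*M)/(M + sqrt(2*M)) = (2*M)/(M + sqrt(2)*sqrt(M)) = 2*M/(M + sqrt(2)*sqrt(M)))
sqrt(20736 + J(O)) = sqrt(20736 + 2*109/(109 + sqrt(2)*sqrt(109))) = sqrt(20736 + 2*109/(109 + sqrt(218))) = sqrt(20736 + 218/(109 + sqrt(218)))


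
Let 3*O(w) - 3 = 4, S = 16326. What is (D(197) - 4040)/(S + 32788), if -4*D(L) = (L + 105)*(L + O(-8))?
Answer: -57269/147342 ≈ -0.38868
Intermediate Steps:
O(w) = 7/3 (O(w) = 1 + (⅓)*4 = 1 + 4/3 = 7/3)
D(L) = -(105 + L)*(7/3 + L)/4 (D(L) = -(L + 105)*(L + 7/3)/4 = -(105 + L)*(7/3 + L)/4)
(D(197) - 4040)/(S + 32788) = ((-245/4 - 161/6*197 - ¼*197²) - 4040)/(16326 + 32788) = ((-245/4 - 31717/6 - ¼*38809) - 4040)/49114 = ((-245/4 - 31717/6 - 38809/4) - 4040)*(1/49114) = (-45149/3 - 4040)*(1/49114) = -57269/3*1/49114 = -57269/147342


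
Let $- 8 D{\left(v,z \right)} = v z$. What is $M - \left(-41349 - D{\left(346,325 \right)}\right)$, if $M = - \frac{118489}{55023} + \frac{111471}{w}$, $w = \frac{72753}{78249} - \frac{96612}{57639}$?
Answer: $- \frac{3349354094798284405}{27441251695716} \approx -1.2206 \cdot 10^{5}$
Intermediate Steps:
$w = - \frac{374042469}{501132679}$ ($w = 72753 \cdot \frac{1}{78249} - \frac{32204}{19213} = \frac{24251}{26083} - \frac{32204}{19213} = - \frac{374042469}{501132679} \approx -0.74639$)
$M = - \frac{1024575329254134316}{6860312923929}$ ($M = - \frac{118489}{55023} + \frac{111471}{- \frac{374042469}{501132679}} = \left(-118489\right) \frac{1}{55023} + 111471 \left(- \frac{501132679}{374042469}\right) = - \frac{118489}{55023} - \frac{18620586953603}{124680823} = - \frac{1024575329254134316}{6860312923929} \approx -1.4935 \cdot 10^{5}$)
$D{\left(v,z \right)} = - \frac{v z}{8}$
$M - \left(-41349 - D{\left(346,325 \right)}\right) = - \frac{1024575329254134316}{6860312923929} - \left(-41349 - \left(- \frac{1}{8}\right) 346 \cdot 325\right) = - \frac{1024575329254134316}{6860312923929} - \left(-41349 - - \frac{56225}{4}\right) = - \frac{1024575329254134316}{6860312923929} - \left(-41349 + \frac{56225}{4}\right) = - \frac{1024575329254134316}{6860312923929} - - \frac{109171}{4} = - \frac{1024575329254134316}{6860312923929} + \frac{109171}{4} = - \frac{3349354094798284405}{27441251695716}$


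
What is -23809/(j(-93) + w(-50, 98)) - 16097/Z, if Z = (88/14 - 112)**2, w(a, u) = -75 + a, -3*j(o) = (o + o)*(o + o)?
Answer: 3843314679/6383373200 ≈ 0.60208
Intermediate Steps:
j(o) = -4*o**2/3 (j(o) = -(o + o)*(o + o)/3 = -2*o*2*o/3 = -4*o**2/3)
Z = 547600/49 (Z = (88*(1/14) - 112)**2 = (44/7 - 112)**2 = (-740/7)**2 = 547600/49 ≈ 11176.)
-23809/(j(-93) + w(-50, 98)) - 16097/Z = -23809/(-4/3*(-93)**2 + (-75 - 50)) - 16097/547600/49 = -23809/(-4/3*8649 - 125) - 16097*49/547600 = -23809/(-11532 - 125) - 788753/547600 = -23809/(-11657) - 788753/547600 = -23809*(-1/11657) - 788753/547600 = 23809/11657 - 788753/547600 = 3843314679/6383373200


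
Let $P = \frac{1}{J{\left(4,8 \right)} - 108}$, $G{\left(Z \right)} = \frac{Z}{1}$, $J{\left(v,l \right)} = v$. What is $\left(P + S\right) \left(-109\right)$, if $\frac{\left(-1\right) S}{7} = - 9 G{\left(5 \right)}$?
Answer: $- \frac{3570731}{104} \approx -34334.0$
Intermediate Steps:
$G{\left(Z \right)} = Z$ ($G{\left(Z \right)} = Z 1 = Z$)
$P = - \frac{1}{104}$ ($P = \frac{1}{4 - 108} = \frac{1}{-104} = - \frac{1}{104} \approx -0.0096154$)
$S = 315$ ($S = - 7 \left(\left(-9\right) 5\right) = \left(-7\right) \left(-45\right) = 315$)
$\left(P + S\right) \left(-109\right) = \left(- \frac{1}{104} + 315\right) \left(-109\right) = \frac{32759}{104} \left(-109\right) = - \frac{3570731}{104}$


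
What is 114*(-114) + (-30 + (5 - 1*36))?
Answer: -13057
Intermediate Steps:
114*(-114) + (-30 + (5 - 1*36)) = -12996 + (-30 + (5 - 36)) = -12996 + (-30 - 31) = -12996 - 61 = -13057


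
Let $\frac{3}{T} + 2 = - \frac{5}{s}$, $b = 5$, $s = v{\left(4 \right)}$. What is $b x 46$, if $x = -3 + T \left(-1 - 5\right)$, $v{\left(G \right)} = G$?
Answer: $\frac{7590}{13} \approx 583.85$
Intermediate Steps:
$s = 4$
$T = - \frac{12}{13}$ ($T = \frac{3}{-2 - \frac{5}{4}} = \frac{3}{- \frac{13}{4}} = 3 \left(- \frac{4}{13}\right) = - \frac{12}{13} \approx -0.92308$)
$x = \frac{33}{13}$ ($x = -3 - \frac{12 \left(-1 - 5\right)}{13} = -3 - - \frac{72}{13} = -3 + \frac{72}{13} = \frac{33}{13} \approx 2.5385$)
$b x 46 = 5 \cdot \frac{33}{13} \cdot 46 = \frac{165}{13} \cdot 46 = \frac{7590}{13}$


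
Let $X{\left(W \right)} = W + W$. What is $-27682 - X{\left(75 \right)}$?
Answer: $-27832$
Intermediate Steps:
$X{\left(W \right)} = 2 W$
$-27682 - X{\left(75 \right)} = -27682 - 2 \cdot 75 = -27682 - 150 = -27832$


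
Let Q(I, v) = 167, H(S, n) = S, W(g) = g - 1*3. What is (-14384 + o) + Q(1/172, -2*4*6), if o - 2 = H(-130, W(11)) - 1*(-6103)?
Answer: -8242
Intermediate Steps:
W(g) = -3 + g (W(g) = g - 3 = -3 + g)
o = 5975 (o = 2 + (-130 - 1*(-6103)) = 2 + (-130 + 6103) = 2 + 5973 = 5975)
(-14384 + o) + Q(1/172, -2*4*6) = (-14384 + 5975) + 167 = -8409 + 167 = -8242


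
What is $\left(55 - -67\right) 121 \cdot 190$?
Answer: $2804780$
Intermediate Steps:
$\left(55 - -67\right) 121 \cdot 190 = \left(55 + 67\right) 121 \cdot 190 = 122 \cdot 121 \cdot 190 = 14762 \cdot 190 = 2804780$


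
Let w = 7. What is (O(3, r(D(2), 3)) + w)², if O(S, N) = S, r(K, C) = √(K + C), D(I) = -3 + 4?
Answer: 100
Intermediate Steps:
D(I) = 1
r(K, C) = √(C + K)
(O(3, r(D(2), 3)) + w)² = (3 + 7)² = 10² = 100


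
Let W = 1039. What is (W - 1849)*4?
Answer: -3240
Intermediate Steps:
(W - 1849)*4 = (1039 - 1849)*4 = -810*4 = -3240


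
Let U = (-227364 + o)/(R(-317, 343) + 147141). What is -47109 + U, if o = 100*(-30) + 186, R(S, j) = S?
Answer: -3458480997/73412 ≈ -47111.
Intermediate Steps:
o = -2814 (o = -3000 + 186 = -2814)
U = -115089/73412 (U = (-227364 - 2814)/(-317 + 147141) = -230178/146824 = -230178*1/146824 = -115089/73412 ≈ -1.5677)
-47109 + U = -47109 - 115089/73412 = -3458480997/73412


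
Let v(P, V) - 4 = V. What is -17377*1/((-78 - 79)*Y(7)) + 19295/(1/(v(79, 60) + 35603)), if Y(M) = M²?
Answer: 5294282344522/7693 ≈ 6.8819e+8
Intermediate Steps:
v(P, V) = 4 + V
-17377*1/((-78 - 79)*Y(7)) + 19295/(1/(v(79, 60) + 35603)) = -17377*1/(49*(-78 - 79)) + 19295/(1/((4 + 60) + 35603)) = -17377/(49*(-157)) + 19295/(1/(64 + 35603)) = -17377/(-7693) + 19295/(1/35667) = -17377*(-1/7693) + 19295/(1/35667) = 17377/7693 + 19295*35667 = 17377/7693 + 688194765 = 5294282344522/7693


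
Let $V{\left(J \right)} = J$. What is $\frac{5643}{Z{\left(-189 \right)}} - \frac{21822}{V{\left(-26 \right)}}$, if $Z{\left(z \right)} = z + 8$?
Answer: $\frac{1901532}{2353} \approx 808.13$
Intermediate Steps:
$Z{\left(z \right)} = 8 + z$
$\frac{5643}{Z{\left(-189 \right)}} - \frac{21822}{V{\left(-26 \right)}} = \frac{5643}{8 - 189} - \frac{21822}{-26} = \frac{5643}{-181} - - \frac{10911}{13} = 5643 \left(- \frac{1}{181}\right) + \frac{10911}{13} = - \frac{5643}{181} + \frac{10911}{13} = \frac{1901532}{2353}$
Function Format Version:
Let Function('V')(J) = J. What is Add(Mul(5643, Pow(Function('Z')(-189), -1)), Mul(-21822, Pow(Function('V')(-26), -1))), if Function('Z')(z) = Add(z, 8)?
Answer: Rational(1901532, 2353) ≈ 808.13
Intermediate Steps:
Function('Z')(z) = Add(8, z)
Add(Mul(5643, Pow(Function('Z')(-189), -1)), Mul(-21822, Pow(Function('V')(-26), -1))) = Add(Mul(5643, Pow(Add(8, -189), -1)), Mul(-21822, Pow(-26, -1))) = Add(Mul(5643, Pow(-181, -1)), Mul(-21822, Rational(-1, 26))) = Add(Mul(5643, Rational(-1, 181)), Rational(10911, 13)) = Add(Rational(-5643, 181), Rational(10911, 13)) = Rational(1901532, 2353)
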